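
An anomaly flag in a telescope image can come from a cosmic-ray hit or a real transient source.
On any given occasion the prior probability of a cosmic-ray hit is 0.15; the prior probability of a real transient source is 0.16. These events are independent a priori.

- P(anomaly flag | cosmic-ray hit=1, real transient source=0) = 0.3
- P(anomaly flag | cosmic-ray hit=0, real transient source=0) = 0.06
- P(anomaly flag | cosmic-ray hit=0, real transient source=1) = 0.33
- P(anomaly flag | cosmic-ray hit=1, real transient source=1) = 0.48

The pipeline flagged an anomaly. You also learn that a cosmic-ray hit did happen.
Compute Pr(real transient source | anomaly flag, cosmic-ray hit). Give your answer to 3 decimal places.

Pr(real transient source | anomaly flag, cosmic-ray hit) ≈ 0.234

Numerator (weight on configurations with real transient source): 0.48×0.16 = 0.076800
Normalizer over all consistent configurations: 0.3×0.84 + 0.48×0.16 = 0.328800
P(real transient source | anomaly flag, cosmic-ray hit) = 0.076800/0.328800 ≈ 0.234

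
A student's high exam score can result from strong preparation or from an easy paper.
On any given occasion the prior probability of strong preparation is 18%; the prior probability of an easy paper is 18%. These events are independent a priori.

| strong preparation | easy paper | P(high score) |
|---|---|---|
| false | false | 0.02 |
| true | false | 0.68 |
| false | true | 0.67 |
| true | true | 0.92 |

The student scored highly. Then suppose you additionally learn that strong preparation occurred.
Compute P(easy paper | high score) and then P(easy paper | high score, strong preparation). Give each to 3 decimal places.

P(easy paper | high score) ≈ 0.531; P(easy paper | high score, strong preparation) ≈ 0.229

By total probability over the 4 (strong preparation, easy paper) configurations:
  P(high score) = 0.02·0.82·0.82 + 0.67·0.82·0.18 + 0.68·0.18·0.82 + 0.92·0.18·0.18
        = 0.013448 + 0.098892 + 0.100368 + 0.029808 = 0.242516
Configurations with easy paper contribute 0.128700, so
  P(easy paper | high score) = 0.128700 / 0.242516 ≈ 0.531

With the extra evidence:
P(high score | strong preparation) = 0.68·0.82 + 0.92·0.18 = 0.557600 + 0.165600 = 0.723200
Restricting to configurations with easy paper present: 0.92·0.18 = 0.165600.
P(easy paper | high score, strong preparation) = 0.165600 / 0.723200 ≈ 0.229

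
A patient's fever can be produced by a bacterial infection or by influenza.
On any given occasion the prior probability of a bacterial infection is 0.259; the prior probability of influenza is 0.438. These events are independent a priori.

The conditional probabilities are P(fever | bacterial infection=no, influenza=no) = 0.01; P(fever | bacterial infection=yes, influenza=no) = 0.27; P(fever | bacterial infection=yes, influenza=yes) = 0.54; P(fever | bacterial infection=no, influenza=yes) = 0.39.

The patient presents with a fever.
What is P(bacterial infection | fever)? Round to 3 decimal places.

P(fever) = 0.01·0.741·0.562 + 0.39·0.741·0.438 + 0.27·0.259·0.562 + 0.54·0.259·0.438 = 0.004164 + 0.126578 + 0.039301 + 0.061259 = 0.231302
The bacterial infection-present share is 0.039301 + 0.061259 = 0.100560.
P(bacterial infection | fever) = 0.100560 / 0.231302 ≈ 0.435

P(bacterial infection | fever) ≈ 0.435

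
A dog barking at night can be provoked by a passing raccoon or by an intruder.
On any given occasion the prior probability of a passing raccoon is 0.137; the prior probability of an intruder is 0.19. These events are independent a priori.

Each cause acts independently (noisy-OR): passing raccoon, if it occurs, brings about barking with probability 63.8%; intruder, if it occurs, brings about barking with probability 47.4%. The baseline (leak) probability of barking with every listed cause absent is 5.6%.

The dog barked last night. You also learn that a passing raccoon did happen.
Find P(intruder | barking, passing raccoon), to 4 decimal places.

P(intruder | barking, passing raccoon) ≈ 0.2262

Under noisy-OR, P(barking | causes) = 1 − (1−0.056)·∏(1−qᵢ) over the active causes.
By total probability over both values of intruder:
  P(barking | passing raccoon) = 0.658272·0.81 + 0.820251·0.19
        = 0.533200 + 0.155848 = 0.689048
The terms with intruder present sum to 0.155848, so
  P(intruder | barking, passing raccoon) = 0.155848 / 0.689048 ≈ 0.2262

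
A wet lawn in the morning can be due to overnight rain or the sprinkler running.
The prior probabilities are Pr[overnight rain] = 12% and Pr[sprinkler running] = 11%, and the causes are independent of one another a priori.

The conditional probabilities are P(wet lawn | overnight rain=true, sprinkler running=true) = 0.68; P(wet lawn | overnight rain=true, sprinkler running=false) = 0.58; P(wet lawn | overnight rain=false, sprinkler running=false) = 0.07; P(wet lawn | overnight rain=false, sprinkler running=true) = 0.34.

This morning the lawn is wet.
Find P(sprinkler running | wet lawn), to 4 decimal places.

P(sprinkler running | wet lawn) ≈ 0.2640

Enumerate the 4 (overnight rain, sprinkler running) configurations and weight by the priors:
  P(wet lawn) = 0.07*0.88*0.89 + 0.34*0.88*0.11 + 0.58*0.12*0.89 + 0.68*0.12*0.11
        = 0.054824 + 0.032912 + 0.061944 + 0.008976 = 0.158656
The terms with sprinkler running present sum to 0.041888, so
  P(sprinkler running | wet lawn) = 0.041888 / 0.158656 ≈ 0.2640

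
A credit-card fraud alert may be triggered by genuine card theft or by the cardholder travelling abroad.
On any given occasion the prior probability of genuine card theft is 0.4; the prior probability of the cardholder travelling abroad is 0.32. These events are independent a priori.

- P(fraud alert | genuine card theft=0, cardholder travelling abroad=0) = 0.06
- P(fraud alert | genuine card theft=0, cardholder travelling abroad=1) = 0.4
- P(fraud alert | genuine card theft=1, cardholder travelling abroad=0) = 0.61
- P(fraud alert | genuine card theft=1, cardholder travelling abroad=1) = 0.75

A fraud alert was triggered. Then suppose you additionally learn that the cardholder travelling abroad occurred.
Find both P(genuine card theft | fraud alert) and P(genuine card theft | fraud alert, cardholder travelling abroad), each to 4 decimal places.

P(genuine card theft | fraud alert) ≈ 0.7211; P(genuine card theft | fraud alert, cardholder travelling abroad) ≈ 0.5556

Numerator (weight on configurations with genuine card theft): 0.165920 + 0.096000 = 0.261920
Denominator P(fraud alert): 0.06·0.6·0.68 + 0.4·0.6·0.32 + 0.61·0.4·0.68 + 0.75·0.4·0.32 = 0.363200
P(genuine card theft | fraud alert) = 0.261920/0.363200 ≈ 0.7211

With the extra evidence:
P(fraud alert | cardholder travelling abroad) = 0.4×0.6 + 0.75×0.4 = 0.240000 + 0.300000 = 0.540000
Of this, 0.300000 comes from 0.75×0.4 (the genuine card theft=true cases).
P(genuine card theft | fraud alert, cardholder travelling abroad) = 0.300000 / 0.540000 ≈ 0.5556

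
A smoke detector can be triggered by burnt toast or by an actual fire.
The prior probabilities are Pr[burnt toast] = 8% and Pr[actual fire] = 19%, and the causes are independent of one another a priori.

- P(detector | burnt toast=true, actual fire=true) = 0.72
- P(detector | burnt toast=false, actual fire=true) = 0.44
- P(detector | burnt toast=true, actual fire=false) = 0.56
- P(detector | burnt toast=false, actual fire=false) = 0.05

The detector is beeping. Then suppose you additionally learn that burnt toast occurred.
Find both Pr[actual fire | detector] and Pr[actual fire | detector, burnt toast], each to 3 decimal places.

Pr[actual fire | detector] ≈ 0.544; Pr[actual fire | detector, burnt toast] ≈ 0.232

P(detector) = 0.05*0.92*0.81 + 0.44*0.92*0.19 + 0.56*0.08*0.81 + 0.72*0.08*0.19 = 0.037260 + 0.076912 + 0.036288 + 0.010944 = 0.161404
Restricting to configurations with actual fire present: 0.076912 + 0.010944 = 0.087856.
Hence the posterior is 0.087856/0.161404 ≈ 0.544.

With the extra evidence:
P(detector | burnt toast) = 0.56×0.81 + 0.72×0.19 = 0.453600 + 0.136800 = 0.590400
The actual fire-present share is 0.72×0.19 = 0.136800.
Hence the posterior is 0.136800/0.590400 ≈ 0.232.
Conditioning on burnt toast lowers the posterior on actual fire: the classic explaining-away effect in a common-effect structure.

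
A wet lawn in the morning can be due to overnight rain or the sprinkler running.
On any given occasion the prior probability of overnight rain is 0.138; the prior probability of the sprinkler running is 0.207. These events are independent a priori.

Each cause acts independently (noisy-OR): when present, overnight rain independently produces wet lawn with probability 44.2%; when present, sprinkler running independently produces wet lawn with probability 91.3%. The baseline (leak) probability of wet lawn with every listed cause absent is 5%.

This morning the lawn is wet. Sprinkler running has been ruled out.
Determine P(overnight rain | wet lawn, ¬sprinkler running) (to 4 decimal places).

P(overnight rain | wet lawn, ¬sprinkler running) ≈ 0.6007

Under noisy-OR, P(wet lawn | causes) = 1 − (1−0.05)·∏(1−qᵢ) over the active causes.
P(wet lawn | ¬sprinkler running) = 0.05·0.862 + 0.4699·0.138 = 0.043100 + 0.064846 = 0.107946
Of this, 0.064846 comes from 0.4699·0.138 (the overnight rain=true cases).
P(overnight rain | wet lawn, ¬sprinkler running) = 0.064846 / 0.107946 ≈ 0.6007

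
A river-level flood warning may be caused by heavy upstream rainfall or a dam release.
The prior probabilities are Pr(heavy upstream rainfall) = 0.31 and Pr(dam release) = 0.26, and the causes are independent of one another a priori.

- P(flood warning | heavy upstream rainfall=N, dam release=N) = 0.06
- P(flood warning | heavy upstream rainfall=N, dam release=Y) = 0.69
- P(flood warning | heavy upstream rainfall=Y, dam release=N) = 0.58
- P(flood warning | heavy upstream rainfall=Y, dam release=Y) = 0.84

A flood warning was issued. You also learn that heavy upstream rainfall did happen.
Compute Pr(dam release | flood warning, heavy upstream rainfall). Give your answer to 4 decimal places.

P(flood warning | heavy upstream rainfall) = 0.58*0.74 + 0.84*0.26 = 0.429200 + 0.218400 = 0.647600
Of this, 0.218400 comes from 0.84*0.26 (the dam release=true cases).
P(dam release | flood warning, heavy upstream rainfall) = 0.218400 / 0.647600 ≈ 0.3372

Pr(dam release | flood warning, heavy upstream rainfall) ≈ 0.3372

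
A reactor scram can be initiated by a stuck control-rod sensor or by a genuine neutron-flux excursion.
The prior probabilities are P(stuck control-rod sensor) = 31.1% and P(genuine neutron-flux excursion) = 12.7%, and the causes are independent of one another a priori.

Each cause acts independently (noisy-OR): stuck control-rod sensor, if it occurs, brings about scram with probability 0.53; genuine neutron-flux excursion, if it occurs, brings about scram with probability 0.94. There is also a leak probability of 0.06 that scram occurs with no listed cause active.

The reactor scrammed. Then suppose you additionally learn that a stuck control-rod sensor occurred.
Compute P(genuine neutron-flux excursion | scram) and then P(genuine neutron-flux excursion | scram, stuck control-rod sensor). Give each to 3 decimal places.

P(genuine neutron-flux excursion | scram) ≈ 0.392; P(genuine neutron-flux excursion | scram, stuck control-rod sensor) ≈ 0.202

Under noisy-OR, P(scram | causes) = 1 − (1−0.06)·∏(1−qᵢ) over the active causes.
By total probability over the 4 (stuck control-rod sensor, genuine neutron-flux excursion) configurations:
  P(scram) = 0.06·0.689·0.873 + 0.9436·0.689·0.127 + 0.5582·0.311·0.873 + 0.973492·0.311·0.127
        = 0.036090 + 0.082568 + 0.151553 + 0.038450 = 0.308661
Keeping only the genuine neutron-flux excursion-present terms gives 0.121018, so
  P(genuine neutron-flux excursion | scram) = 0.121018 / 0.308661 ≈ 0.392

With the extra evidence:
By total probability over both values of genuine neutron-flux excursion:
  P(scram | stuck control-rod sensor) = 0.5582×0.873 + 0.973492×0.127
        = 0.487309 + 0.123633 = 0.610942
Keeping only the genuine neutron-flux excursion-present terms gives 0.123633, so
  P(genuine neutron-flux excursion | scram, stuck control-rod sensor) = 0.123633 / 0.610942 ≈ 0.202
This is intercausal reasoning (explaining away): once stuck control-rod sensor accounts for the scram, genuine neutron-flux excursion becomes less likely.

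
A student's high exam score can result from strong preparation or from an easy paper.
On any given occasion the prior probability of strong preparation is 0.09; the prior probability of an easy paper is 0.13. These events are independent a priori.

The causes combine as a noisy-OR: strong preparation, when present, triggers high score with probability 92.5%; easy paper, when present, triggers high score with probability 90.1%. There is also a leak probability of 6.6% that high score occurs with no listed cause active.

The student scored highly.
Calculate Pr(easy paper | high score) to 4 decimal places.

Pr(easy paper | high score) ≈ 0.4875

Under noisy-OR, P(high score | causes) = 1 − (1−0.066)·∏(1−qᵢ) over the active causes.
P(high score) = 0.066·0.91·0.87 + 0.907534·0.91·0.13 + 0.92995·0.09·0.87 + 0.993065·0.09·0.13 = 0.052252 + 0.107361 + 0.072815 + 0.011619 = 0.244047
Of this, 0.118980 comes from 0.107361 + 0.011619 (the easy paper=true cases).
P(easy paper | high score) = 0.118980 / 0.244047 ≈ 0.4875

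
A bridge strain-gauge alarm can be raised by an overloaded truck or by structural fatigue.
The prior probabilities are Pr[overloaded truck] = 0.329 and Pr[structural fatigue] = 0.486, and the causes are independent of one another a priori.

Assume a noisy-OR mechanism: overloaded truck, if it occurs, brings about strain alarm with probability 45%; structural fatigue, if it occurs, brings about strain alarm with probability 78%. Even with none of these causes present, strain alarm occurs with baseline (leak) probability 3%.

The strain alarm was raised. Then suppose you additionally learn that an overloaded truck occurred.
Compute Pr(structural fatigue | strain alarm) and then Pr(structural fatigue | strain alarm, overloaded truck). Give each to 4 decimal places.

Under noisy-OR, P(strain alarm | causes) = 1 − (1−0.03)·∏(1−qᵢ) over the active causes.
P(strain alarm) = 0.03×0.671×0.514 + 0.7866×0.671×0.486 + 0.4665×0.329×0.514 + 0.88263×0.329×0.486 = 0.010347 + 0.256515 + 0.078888 + 0.141127 = 0.486877
Restricting to configurations with structural fatigue present: 0.256515 + 0.141127 = 0.397642.
Hence the posterior is 0.397642/0.486877 ≈ 0.8167.

Now also conditioning on overloaded truck=true:
P(strain alarm | overloaded truck) = 0.4665×0.514 + 0.88263×0.486 = 0.239781 + 0.428958 = 0.668739
The structural fatigue-present share is 0.88263×0.486 = 0.428958.
So P(structural fatigue | strain alarm, overloaded truck) = 0.428958/0.668739 ≈ 0.6414.

Pr(structural fatigue | strain alarm) ≈ 0.8167; Pr(structural fatigue | strain alarm, overloaded truck) ≈ 0.6414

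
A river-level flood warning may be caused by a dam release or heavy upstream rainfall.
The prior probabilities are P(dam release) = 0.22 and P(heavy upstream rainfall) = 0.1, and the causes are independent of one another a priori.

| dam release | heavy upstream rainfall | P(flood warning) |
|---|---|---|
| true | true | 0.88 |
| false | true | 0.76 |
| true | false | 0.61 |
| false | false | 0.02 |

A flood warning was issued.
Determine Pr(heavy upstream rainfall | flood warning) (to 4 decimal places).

Pr(heavy upstream rainfall | flood warning) ≈ 0.3684

P(flood warning) = 0.02·0.78·0.9 + 0.76·0.78·0.1 + 0.61·0.22·0.9 + 0.88·0.22·0.1 = 0.014040 + 0.059280 + 0.120780 + 0.019360 = 0.213460
Of this, 0.078640 comes from 0.059280 + 0.019360 (the heavy upstream rainfall=true cases).
P(heavy upstream rainfall | flood warning) = 0.078640 / 0.213460 ≈ 0.3684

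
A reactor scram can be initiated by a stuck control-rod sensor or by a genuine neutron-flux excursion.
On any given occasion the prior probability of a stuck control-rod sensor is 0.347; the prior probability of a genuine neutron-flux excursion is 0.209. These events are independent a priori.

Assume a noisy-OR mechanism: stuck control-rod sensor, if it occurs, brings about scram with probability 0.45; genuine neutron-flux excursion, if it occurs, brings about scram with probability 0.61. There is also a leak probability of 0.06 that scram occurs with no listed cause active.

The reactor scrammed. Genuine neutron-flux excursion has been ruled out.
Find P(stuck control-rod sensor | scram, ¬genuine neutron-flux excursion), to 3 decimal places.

Under noisy-OR, P(scram | causes) = 1 − (1−0.06)·∏(1−qᵢ) over the active causes.
For the numerator, keep only stuck control-rod sensor=true terms: 0.483*0.347 = 0.167601
Denominator P(scram | ¬genuine neutron-flux excursion): 0.06*0.653 + 0.483*0.347 = 0.206781
Posterior = 0.167601 / 0.206781 ≈ 0.811

P(stuck control-rod sensor | scram, ¬genuine neutron-flux excursion) ≈ 0.811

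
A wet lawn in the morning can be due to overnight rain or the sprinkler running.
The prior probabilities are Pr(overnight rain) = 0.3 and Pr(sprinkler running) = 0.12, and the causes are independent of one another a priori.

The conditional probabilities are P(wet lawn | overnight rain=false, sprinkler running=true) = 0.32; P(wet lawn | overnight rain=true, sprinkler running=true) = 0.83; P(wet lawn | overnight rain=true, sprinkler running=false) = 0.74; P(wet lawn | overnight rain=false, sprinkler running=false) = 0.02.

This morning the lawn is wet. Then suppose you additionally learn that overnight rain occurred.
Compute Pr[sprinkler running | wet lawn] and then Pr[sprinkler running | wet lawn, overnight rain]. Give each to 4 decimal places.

P(wet lawn) = 0.02·0.7·0.88 + 0.32·0.7·0.12 + 0.74·0.3·0.88 + 0.83·0.3·0.12 = 0.012320 + 0.026880 + 0.195360 + 0.029880 = 0.264440
The sprinkler running-present share is 0.026880 + 0.029880 = 0.056760.
P(sprinkler running | wet lawn) = 0.056760 / 0.264440 ≈ 0.2146

Now also conditioning on overnight rain=true:
Numerator (weight on configurations with sprinkler running): 0.83·0.12 = 0.099600
Denominator P(wet lawn | overnight rain): 0.74·0.88 + 0.83·0.12 = 0.750800
P(sprinkler running | wet lawn, overnight rain) = 0.099600/0.750800 ≈ 0.1327
— overnight rain explains away the evidence for sprinkler running.

Pr[sprinkler running | wet lawn] ≈ 0.2146; Pr[sprinkler running | wet lawn, overnight rain] ≈ 0.1327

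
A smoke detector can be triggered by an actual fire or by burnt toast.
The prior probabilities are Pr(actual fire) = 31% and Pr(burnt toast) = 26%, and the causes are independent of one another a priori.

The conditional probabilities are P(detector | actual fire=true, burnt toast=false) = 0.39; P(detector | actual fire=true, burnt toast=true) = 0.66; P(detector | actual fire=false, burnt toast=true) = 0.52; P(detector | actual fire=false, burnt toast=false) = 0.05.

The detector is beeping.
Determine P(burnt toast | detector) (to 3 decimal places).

Sum P(detector|·) weighted by the priors over the 4 (actual fire, burnt toast) configurations:
  P(detector) = 0.05×0.69×0.74 + 0.52×0.69×0.26 + 0.39×0.31×0.74 + 0.66×0.31×0.26
        = 0.025530 + 0.093288 + 0.089466 + 0.053196 = 0.261480
The terms with burnt toast present sum to 0.146484, so
  P(burnt toast | detector) = 0.146484 / 0.261480 ≈ 0.560

P(burnt toast | detector) ≈ 0.560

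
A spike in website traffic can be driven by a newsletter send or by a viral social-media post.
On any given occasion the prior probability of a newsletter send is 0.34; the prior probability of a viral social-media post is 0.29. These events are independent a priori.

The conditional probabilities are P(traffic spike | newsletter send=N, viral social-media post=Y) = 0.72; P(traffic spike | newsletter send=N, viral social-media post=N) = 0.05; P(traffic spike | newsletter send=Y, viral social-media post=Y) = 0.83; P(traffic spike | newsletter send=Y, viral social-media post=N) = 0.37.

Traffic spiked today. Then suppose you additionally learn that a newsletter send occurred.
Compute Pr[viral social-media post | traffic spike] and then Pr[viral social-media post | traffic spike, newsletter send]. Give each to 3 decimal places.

By total probability over the 4 (newsletter send, viral social-media post) configurations:
  P(traffic spike) = 0.05*0.66*0.71 + 0.72*0.66*0.29 + 0.37*0.34*0.71 + 0.83*0.34*0.29
        = 0.023430 + 0.137808 + 0.089318 + 0.081838 = 0.332394
The terms with viral social-media post present sum to 0.219646, so
  P(viral social-media post | traffic spike) = 0.219646 / 0.332394 ≈ 0.661

Now condition on the additional information:
P(traffic spike | newsletter send) = 0.37×0.71 + 0.83×0.29 = 0.262700 + 0.240700 = 0.503400
Of this, 0.240700 comes from 0.83×0.29 (the viral social-media post=true cases).
P(viral social-media post | traffic spike, newsletter send) = 0.240700 / 0.503400 ≈ 0.478
This is intercausal reasoning (explaining away): once newsletter send accounts for the traffic spike, viral social-media post becomes less likely.

Pr[viral social-media post | traffic spike] ≈ 0.661; Pr[viral social-media post | traffic spike, newsletter send] ≈ 0.478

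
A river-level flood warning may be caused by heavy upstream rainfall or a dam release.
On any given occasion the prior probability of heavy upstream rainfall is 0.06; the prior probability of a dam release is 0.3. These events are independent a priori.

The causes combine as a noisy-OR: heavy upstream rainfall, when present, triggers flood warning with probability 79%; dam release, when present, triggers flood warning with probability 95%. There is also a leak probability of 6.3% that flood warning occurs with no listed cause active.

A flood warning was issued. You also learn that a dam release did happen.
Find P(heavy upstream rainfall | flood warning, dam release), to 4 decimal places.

P(heavy upstream rainfall | flood warning, dam release) ≈ 0.0622

Under noisy-OR, P(flood warning | causes) = 1 − (1−0.063)·∏(1−qᵢ) over the active causes.
Sum P(flood warning|·) weighted by the priors over both values of heavy upstream rainfall:
  P(flood warning | dam release) = 0.95315*0.94 + 0.990162*0.06
        = 0.895961 + 0.059410 = 0.955371
Keeping only the heavy upstream rainfall-present terms gives 0.059410, so
  P(heavy upstream rainfall | flood warning, dam release) = 0.059410 / 0.955371 ≈ 0.0622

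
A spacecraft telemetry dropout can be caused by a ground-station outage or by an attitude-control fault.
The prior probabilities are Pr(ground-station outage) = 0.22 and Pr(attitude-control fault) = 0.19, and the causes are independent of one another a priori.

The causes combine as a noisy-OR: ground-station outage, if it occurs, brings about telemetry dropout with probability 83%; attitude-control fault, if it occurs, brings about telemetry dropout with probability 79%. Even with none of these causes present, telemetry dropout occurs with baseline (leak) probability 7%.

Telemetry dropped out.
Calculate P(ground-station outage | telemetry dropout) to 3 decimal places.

Under noisy-OR, P(telemetry dropout | causes) = 1 − (1−0.07)·∏(1−qᵢ) over the active causes.
Numerator (weight on configurations with ground-station outage): 0.150027 + 0.040412 = 0.190439
Normalizer over all consistent configurations: 0.07×0.78×0.81 + 0.8047×0.78×0.19 + 0.8419×0.22×0.81 + 0.966799×0.22×0.19 = 0.353922
Posterior = 0.190439 / 0.353922 ≈ 0.538

P(ground-station outage | telemetry dropout) ≈ 0.538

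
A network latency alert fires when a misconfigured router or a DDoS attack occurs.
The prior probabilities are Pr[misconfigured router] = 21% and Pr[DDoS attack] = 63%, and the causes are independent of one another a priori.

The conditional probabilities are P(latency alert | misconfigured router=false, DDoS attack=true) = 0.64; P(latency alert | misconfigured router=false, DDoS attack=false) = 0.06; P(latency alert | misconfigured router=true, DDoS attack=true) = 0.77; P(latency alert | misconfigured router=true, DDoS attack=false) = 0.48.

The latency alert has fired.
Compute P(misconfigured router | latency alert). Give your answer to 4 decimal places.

Sum P(latency alert|·) weighted by the priors over the 4 (misconfigured router, DDoS attack) configurations:
  P(latency alert) = 0.06×0.79×0.37 + 0.64×0.79×0.63 + 0.48×0.21×0.37 + 0.77×0.21×0.63
        = 0.017538 + 0.318528 + 0.037296 + 0.101871 = 0.475233
Keeping only the misconfigured router-present terms gives 0.139167, so
  P(misconfigured router | latency alert) = 0.139167 / 0.475233 ≈ 0.2928

P(misconfigured router | latency alert) ≈ 0.2928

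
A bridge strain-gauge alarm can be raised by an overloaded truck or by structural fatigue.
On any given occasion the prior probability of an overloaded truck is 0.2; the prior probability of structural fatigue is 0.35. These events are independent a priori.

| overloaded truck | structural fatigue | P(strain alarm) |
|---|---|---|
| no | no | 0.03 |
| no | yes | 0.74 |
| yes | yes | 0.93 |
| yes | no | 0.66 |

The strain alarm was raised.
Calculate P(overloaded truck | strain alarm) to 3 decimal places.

P(overloaded truck | strain alarm) ≈ 0.404

By total probability over the 4 (overloaded truck, structural fatigue) configurations:
  P(strain alarm) = 0.03·0.8·0.65 + 0.74·0.8·0.35 + 0.66·0.2·0.65 + 0.93·0.2·0.35
        = 0.015600 + 0.207200 + 0.085800 + 0.065100 = 0.373700
Keeping only the overloaded truck-present terms gives 0.150900, so
  P(overloaded truck | strain alarm) = 0.150900 / 0.373700 ≈ 0.404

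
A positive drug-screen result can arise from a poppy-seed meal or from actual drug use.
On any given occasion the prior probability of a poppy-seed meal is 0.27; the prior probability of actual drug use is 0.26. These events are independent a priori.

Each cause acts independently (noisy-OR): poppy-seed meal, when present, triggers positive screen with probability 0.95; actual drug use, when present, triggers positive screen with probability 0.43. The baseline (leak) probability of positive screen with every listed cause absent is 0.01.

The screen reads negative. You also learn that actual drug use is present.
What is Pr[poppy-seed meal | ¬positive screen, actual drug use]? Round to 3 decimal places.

Under noisy-OR, P(positive screen | causes) = 1 − (1−0.01)·∏(1−qᵢ) over the active causes.
Weight on poppy-seed meal=true, given the evidence: 0.028215*0.27 = 0.007618
Normalizer over all consistent configurations: 0.5643*0.73 + 0.028215*0.27 = 0.419557
Posterior = 0.007618 / 0.419557 ≈ 0.018

Pr[poppy-seed meal | ¬positive screen, actual drug use] ≈ 0.018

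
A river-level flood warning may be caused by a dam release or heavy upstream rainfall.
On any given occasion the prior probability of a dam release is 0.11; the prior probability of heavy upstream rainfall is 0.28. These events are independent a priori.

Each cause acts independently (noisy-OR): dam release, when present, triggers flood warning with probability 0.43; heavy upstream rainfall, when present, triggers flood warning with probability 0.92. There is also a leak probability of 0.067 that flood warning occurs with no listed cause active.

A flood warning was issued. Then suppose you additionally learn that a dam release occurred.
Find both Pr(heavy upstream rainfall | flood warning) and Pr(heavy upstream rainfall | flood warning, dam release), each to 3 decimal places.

Pr(heavy upstream rainfall | flood warning) ≈ 0.765; Pr(heavy upstream rainfall | flood warning, dam release) ≈ 0.443

Under noisy-OR, P(flood warning | causes) = 1 − (1−0.067)·∏(1−qᵢ) over the active causes.
Enumerate the 4 (dam release, heavy upstream rainfall) configurations and weight by the priors:
  P(flood warning) = 0.067*0.89*0.72 + 0.92536*0.89*0.28 + 0.46819*0.11*0.72 + 0.957455*0.11*0.28
        = 0.042934 + 0.230600 + 0.037081 + 0.029490 = 0.340105
The terms with heavy upstream rainfall present sum to 0.260090, so
  P(heavy upstream rainfall | flood warning) = 0.260090 / 0.340105 ≈ 0.765

Now also conditioning on dam release=true:
Numerator (weight on configurations with heavy upstream rainfall): 0.957455*0.28 = 0.268087
Denominator P(flood warning | dam release): 0.46819*0.72 + 0.957455*0.28 = 0.605184
P(heavy upstream rainfall | flood warning, dam release) = 0.268087/0.605184 ≈ 0.443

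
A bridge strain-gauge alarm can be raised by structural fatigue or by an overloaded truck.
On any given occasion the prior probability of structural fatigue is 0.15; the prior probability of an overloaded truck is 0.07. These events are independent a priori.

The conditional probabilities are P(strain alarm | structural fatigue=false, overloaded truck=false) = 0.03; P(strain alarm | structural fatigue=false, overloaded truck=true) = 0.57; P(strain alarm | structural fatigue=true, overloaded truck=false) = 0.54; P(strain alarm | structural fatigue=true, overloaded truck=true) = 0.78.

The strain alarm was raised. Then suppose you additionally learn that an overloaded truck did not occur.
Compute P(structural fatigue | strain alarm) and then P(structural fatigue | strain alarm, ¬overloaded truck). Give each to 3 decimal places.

P(structural fatigue | strain alarm) ≈ 0.592; P(structural fatigue | strain alarm, ¬overloaded truck) ≈ 0.761

P(strain alarm) = 0.03×0.85×0.93 + 0.57×0.85×0.07 + 0.54×0.15×0.93 + 0.78×0.15×0.07 = 0.023715 + 0.033915 + 0.075330 + 0.008190 = 0.141150
Restricting to configurations with structural fatigue present: 0.075330 + 0.008190 = 0.083520.
So P(structural fatigue | strain alarm) = 0.083520/0.141150 ≈ 0.592.

Now condition on the additional information:
For the numerator, keep only structural fatigue=true terms: 0.54·0.15 = 0.081000
Denominator P(strain alarm | ¬overloaded truck): 0.03·0.85 + 0.54·0.15 = 0.106500
Posterior = 0.081000 / 0.106500 ≈ 0.761
Ruling out overloaded truck raises the posterior on structural fatigue — the flip side of explaining away.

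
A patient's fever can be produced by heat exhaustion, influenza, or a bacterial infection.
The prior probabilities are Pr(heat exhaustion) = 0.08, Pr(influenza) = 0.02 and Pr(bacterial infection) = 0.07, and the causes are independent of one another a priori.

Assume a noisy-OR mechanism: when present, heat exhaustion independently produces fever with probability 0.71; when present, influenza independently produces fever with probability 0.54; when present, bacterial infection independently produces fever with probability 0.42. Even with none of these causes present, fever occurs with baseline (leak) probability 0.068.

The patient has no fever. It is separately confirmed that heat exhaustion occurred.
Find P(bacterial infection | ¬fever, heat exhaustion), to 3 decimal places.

P(bacterial infection | ¬fever, heat exhaustion) ≈ 0.042

Under noisy-OR, P(fever | causes) = 1 − (1−0.068)·∏(1−qᵢ) over the active causes.
Sum P(¬fever|·) weighted by the priors over the 4 (influenza, bacterial infection) configurations:
  P(¬fever | heat exhaustion) = 0.27028·0.98·0.93 + 0.156762·0.98·0.07 + 0.124329·0.02·0.93 + 0.072111·0.02·0.07
        = 0.246333 + 0.010754 + 0.002313 + 0.000101 = 0.259501
Keeping only the bacterial infection-present terms gives 0.010855, so
  P(bacterial infection | ¬fever, heat exhaustion) = 0.010855 / 0.259501 ≈ 0.042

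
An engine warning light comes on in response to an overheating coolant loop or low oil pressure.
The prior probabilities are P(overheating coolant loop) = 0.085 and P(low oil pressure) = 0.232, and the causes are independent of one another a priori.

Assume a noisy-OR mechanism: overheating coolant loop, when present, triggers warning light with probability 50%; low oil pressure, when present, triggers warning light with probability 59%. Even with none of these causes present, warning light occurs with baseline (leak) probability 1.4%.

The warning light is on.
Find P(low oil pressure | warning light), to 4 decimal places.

P(low oil pressure | warning light) ≈ 0.7681

Under noisy-OR, P(warning light | causes) = 1 − (1−0.014)·∏(1−qᵢ) over the active causes.
For the numerator, keep only low oil pressure=true terms: 0.126464 + 0.015734 = 0.142198
Denominator P(warning light): 0.014*0.915*0.768 + 0.59574*0.915*0.232 + 0.507*0.085*0.768 + 0.79787*0.085*0.232 = 0.185133
P(low oil pressure | warning light) = 0.142198/0.185133 ≈ 0.7681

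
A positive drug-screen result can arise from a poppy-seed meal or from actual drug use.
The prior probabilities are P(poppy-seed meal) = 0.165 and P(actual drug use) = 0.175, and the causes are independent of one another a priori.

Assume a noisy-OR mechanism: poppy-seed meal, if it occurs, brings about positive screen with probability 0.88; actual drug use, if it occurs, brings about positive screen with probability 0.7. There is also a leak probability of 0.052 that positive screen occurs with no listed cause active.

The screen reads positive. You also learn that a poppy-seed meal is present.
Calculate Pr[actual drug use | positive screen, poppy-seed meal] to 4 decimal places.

Pr[actual drug use | positive screen, poppy-seed meal] ≈ 0.1878

Under noisy-OR, P(positive screen | causes) = 1 − (1−0.052)·∏(1−qᵢ) over the active causes.
Sum P(positive screen|·) weighted by the priors over both values of actual drug use:
  P(positive screen | poppy-seed meal) = 0.88624·0.825 + 0.965872·0.175
        = 0.731148 + 0.169028 = 0.900176
Configurations with actual drug use contribute 0.169028, so
  P(actual drug use | positive screen, poppy-seed meal) = 0.169028 / 0.900176 ≈ 0.1878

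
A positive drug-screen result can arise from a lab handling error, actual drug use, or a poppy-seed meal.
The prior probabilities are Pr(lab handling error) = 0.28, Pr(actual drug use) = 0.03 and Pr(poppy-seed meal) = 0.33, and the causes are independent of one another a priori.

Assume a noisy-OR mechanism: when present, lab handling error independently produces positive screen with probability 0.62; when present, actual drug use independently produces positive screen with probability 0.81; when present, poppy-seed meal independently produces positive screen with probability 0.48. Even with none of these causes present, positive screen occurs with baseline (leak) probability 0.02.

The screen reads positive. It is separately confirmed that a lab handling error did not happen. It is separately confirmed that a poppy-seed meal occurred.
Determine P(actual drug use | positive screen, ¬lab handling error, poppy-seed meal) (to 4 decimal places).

P(actual drug use | positive screen, ¬lab handling error, poppy-seed meal) ≈ 0.0539

Under noisy-OR, P(positive screen | causes) = 1 − (1−0.02)·∏(1−qᵢ) over the active causes.
For the numerator, keep only actual drug use=true terms: 0.903176·0.03 = 0.027095
The normalizing constant is 0.4904·0.97 + 0.903176·0.03 = 0.502783
P(actual drug use | positive screen, ¬lab handling error, poppy-seed meal) = 0.027095/0.502783 ≈ 0.0539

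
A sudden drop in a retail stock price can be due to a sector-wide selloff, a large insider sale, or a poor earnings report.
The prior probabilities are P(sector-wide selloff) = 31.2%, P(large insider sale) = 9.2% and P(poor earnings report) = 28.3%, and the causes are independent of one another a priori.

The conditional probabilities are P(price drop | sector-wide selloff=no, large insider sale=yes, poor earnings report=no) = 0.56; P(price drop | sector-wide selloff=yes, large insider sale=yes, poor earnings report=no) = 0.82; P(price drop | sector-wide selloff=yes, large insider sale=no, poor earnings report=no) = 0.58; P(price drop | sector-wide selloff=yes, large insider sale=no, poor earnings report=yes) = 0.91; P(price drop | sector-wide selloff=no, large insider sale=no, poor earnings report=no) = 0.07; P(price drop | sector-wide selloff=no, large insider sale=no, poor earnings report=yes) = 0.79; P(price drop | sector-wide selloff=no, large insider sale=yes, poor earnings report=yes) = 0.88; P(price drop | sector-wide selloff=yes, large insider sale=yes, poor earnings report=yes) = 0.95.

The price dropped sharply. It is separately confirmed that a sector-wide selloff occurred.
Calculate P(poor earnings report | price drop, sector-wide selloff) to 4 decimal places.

Weight on poor earnings report=true, given the evidence: 0.233837 + 0.024734 = 0.258571
Normalizer over all consistent configurations: 0.58*0.908*0.717 + 0.91*0.908*0.283 + 0.82*0.092*0.717 + 0.95*0.092*0.283 = 0.690262
P(poor earnings report | price drop, sector-wide selloff) = 0.258571/0.690262 ≈ 0.3746

P(poor earnings report | price drop, sector-wide selloff) ≈ 0.3746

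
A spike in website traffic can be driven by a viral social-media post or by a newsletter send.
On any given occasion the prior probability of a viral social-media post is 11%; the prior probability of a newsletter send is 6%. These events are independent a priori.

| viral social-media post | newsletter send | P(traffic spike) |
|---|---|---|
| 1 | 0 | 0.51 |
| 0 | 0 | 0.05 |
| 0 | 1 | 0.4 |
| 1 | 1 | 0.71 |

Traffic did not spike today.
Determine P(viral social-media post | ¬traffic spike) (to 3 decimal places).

P(viral social-media post | ¬traffic spike) ≈ 0.060

Weight on viral social-media post=true, given the evidence: 0.050666 + 0.001914 = 0.052580
The normalizing constant is 0.95*0.89*0.94 + 0.6*0.89*0.06 + 0.49*0.11*0.94 + 0.29*0.11*0.06 = 0.879390
P(viral social-media post | ¬traffic spike) = 0.052580/0.879390 ≈ 0.060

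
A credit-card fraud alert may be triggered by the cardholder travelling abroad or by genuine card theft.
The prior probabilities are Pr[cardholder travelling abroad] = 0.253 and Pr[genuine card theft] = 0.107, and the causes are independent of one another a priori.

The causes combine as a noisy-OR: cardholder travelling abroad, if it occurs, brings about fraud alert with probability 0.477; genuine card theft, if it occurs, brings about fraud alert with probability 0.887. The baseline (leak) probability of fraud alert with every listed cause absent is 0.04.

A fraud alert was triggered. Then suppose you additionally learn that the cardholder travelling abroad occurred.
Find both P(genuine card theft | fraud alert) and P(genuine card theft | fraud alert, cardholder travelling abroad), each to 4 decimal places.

P(genuine card theft | fraud alert) ≈ 0.4102; P(genuine card theft | fraud alert, cardholder travelling abroad) ≈ 0.1850

Under noisy-OR, P(fraud alert | causes) = 1 − (1−0.04)·∏(1−qᵢ) over the active causes.
P(fraud alert) = 0.04×0.747×0.893 + 0.89152×0.747×0.107 + 0.49792×0.253×0.893 + 0.943265×0.253×0.107 = 0.026683 + 0.071258 + 0.112495 + 0.025535 = 0.235971
Restricting to configurations with genuine card theft present: 0.071258 + 0.025535 = 0.096793.
So P(genuine card theft | fraud alert) = 0.096793/0.235971 ≈ 0.4102.

Now condition on the additional information:
For the numerator, keep only genuine card theft=true terms: 0.943265·0.107 = 0.100929
Normalizer over all consistent configurations: 0.49792·0.893 + 0.943265·0.107 = 0.545572
Posterior = 0.100929 / 0.545572 ≈ 0.1850
This is intercausal reasoning (explaining away): once cardholder travelling abroad accounts for the fraud alert, genuine card theft becomes less likely.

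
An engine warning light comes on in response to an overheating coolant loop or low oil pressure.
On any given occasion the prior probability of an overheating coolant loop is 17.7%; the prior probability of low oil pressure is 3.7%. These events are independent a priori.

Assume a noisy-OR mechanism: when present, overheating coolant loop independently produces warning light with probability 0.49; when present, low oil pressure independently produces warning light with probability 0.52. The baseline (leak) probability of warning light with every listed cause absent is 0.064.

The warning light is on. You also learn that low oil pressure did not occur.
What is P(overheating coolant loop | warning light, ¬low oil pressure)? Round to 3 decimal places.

Under noisy-OR, P(warning light | causes) = 1 − (1−0.064)·∏(1−qᵢ) over the active causes.
P(warning light | ¬low oil pressure) = 0.064*0.823 + 0.52264*0.177 = 0.052672 + 0.092507 = 0.145179
The overheating coolant loop-present share is 0.52264*0.177 = 0.092507.
So P(overheating coolant loop | warning light, ¬low oil pressure) = 0.092507/0.145179 ≈ 0.637.

P(overheating coolant loop | warning light, ¬low oil pressure) ≈ 0.637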